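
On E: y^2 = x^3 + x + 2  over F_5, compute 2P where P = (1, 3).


k = 2 = 10_2 (binary, LSB first: 01)
Double-and-add from P = (1, 3):
  bit 0 = 0: acc unchanged = O
  bit 1 = 1: acc = O + (4, 0) = (4, 0)

2P = (4, 0)


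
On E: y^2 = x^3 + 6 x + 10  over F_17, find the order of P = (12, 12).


Compute successive multiples of P until we hit O:
  1P = (12, 12)
  2P = (2, 9)
  3P = (7, 15)
  4P = (14, 13)
  5P = (4, 9)
  6P = (3, 2)
  7P = (11, 8)
  8P = (10, 13)
  ... (continuing to 20P)
  20P = O

ord(P) = 20


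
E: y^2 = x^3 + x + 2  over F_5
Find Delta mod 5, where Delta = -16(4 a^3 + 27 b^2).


4 a^3 + 27 b^2 = 4*1^3 + 27*2^2 = 4 + 108 = 112
Delta = -16 * (112) = -1792
Delta mod 5 = 3

Delta = 3 (mod 5)


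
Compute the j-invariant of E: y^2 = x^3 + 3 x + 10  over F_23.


Delta = -16(4 a^3 + 27 b^2) mod 23 = 14
-1728 * (4 a)^3 = -1728 * (4*3)^3 mod 23 = 14
j = 14 * 14^(-1) mod 23 = 1

j = 1 (mod 23)


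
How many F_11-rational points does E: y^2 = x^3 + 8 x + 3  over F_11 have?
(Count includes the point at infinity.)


For each x in F_11, count y with y^2 = x^3 + 8 x + 3 mod 11:
  x = 0: RHS = 3, y in [5, 6]  -> 2 point(s)
  x = 1: RHS = 1, y in [1, 10]  -> 2 point(s)
  x = 2: RHS = 5, y in [4, 7]  -> 2 point(s)
  x = 4: RHS = 0, y in [0]  -> 1 point(s)
  x = 5: RHS = 3, y in [5, 6]  -> 2 point(s)
  x = 6: RHS = 3, y in [5, 6]  -> 2 point(s)
  x = 9: RHS = 1, y in [1, 10]  -> 2 point(s)
  x = 10: RHS = 5, y in [4, 7]  -> 2 point(s)
Affine points: 15. Add the point at infinity: total = 16.

#E(F_11) = 16


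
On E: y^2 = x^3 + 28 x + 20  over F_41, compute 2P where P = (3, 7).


Doubling: s = (3 x1^2 + a) / (2 y1)
s = (3*3^2 + 28) / (2*7) mod 41 = 1
x3 = s^2 - 2 x1 mod 41 = 1^2 - 2*3 = 36
y3 = s (x1 - x3) - y1 mod 41 = 1 * (3 - 36) - 7 = 1

2P = (36, 1)


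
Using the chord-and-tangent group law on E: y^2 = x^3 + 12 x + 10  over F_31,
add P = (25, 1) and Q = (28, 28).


P != Q, so use the chord formula.
s = (y2 - y1) / (x2 - x1) = (27) / (3) mod 31 = 9
x3 = s^2 - x1 - x2 mod 31 = 9^2 - 25 - 28 = 28
y3 = s (x1 - x3) - y1 mod 31 = 9 * (25 - 28) - 1 = 3

P + Q = (28, 3)


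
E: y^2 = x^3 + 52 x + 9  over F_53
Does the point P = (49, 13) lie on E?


Check whether y^2 = x^3 + 52 x + 9 (mod 53) for (x, y) = (49, 13).
LHS: y^2 = 13^2 mod 53 = 10
RHS: x^3 + 52 x + 9 = 49^3 + 52*49 + 9 mod 53 = 2
LHS != RHS

No, not on the curve


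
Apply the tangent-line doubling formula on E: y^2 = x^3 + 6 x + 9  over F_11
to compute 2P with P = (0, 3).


Doubling: s = (3 x1^2 + a) / (2 y1)
s = (3*0^2 + 6) / (2*3) mod 11 = 1
x3 = s^2 - 2 x1 mod 11 = 1^2 - 2*0 = 1
y3 = s (x1 - x3) - y1 mod 11 = 1 * (0 - 1) - 3 = 7

2P = (1, 7)


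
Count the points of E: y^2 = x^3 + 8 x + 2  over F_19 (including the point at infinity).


For each x in F_19, count y with y^2 = x^3 + 8 x + 2 mod 19:
  x = 1: RHS = 11, y in [7, 12]  -> 2 point(s)
  x = 2: RHS = 7, y in [8, 11]  -> 2 point(s)
  x = 6: RHS = 0, y in [0]  -> 1 point(s)
  x = 9: RHS = 5, y in [9, 10]  -> 2 point(s)
  x = 13: RHS = 4, y in [2, 17]  -> 2 point(s)
  x = 15: RHS = 1, y in [1, 18]  -> 2 point(s)
  x = 17: RHS = 16, y in [4, 15]  -> 2 point(s)
Affine points: 13. Add the point at infinity: total = 14.

#E(F_19) = 14


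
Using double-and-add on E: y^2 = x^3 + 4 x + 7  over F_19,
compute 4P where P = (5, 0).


k = 4 = 100_2 (binary, LSB first: 001)
Double-and-add from P = (5, 0):
  bit 0 = 0: acc unchanged = O
  bit 1 = 0: acc unchanged = O
  bit 2 = 1: acc = O + O = O

4P = O


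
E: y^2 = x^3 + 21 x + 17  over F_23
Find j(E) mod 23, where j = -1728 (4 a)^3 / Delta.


Delta = -16(4 a^3 + 27 b^2) mod 23 = 2
-1728 * (4 a)^3 = -1728 * (4*21)^3 mod 23 = 18
j = 18 * 2^(-1) mod 23 = 9

j = 9 (mod 23)


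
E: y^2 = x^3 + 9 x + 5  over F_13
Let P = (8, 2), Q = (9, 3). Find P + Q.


P != Q, so use the chord formula.
s = (y2 - y1) / (x2 - x1) = (1) / (1) mod 13 = 1
x3 = s^2 - x1 - x2 mod 13 = 1^2 - 8 - 9 = 10
y3 = s (x1 - x3) - y1 mod 13 = 1 * (8 - 10) - 2 = 9

P + Q = (10, 9)


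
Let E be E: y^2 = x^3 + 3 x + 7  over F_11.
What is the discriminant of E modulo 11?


4 a^3 + 27 b^2 = 4*3^3 + 27*7^2 = 108 + 1323 = 1431
Delta = -16 * (1431) = -22896
Delta mod 11 = 6

Delta = 6 (mod 11)


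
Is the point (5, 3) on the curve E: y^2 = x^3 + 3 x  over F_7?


Check whether y^2 = x^3 + 3 x + 0 (mod 7) for (x, y) = (5, 3).
LHS: y^2 = 3^2 mod 7 = 2
RHS: x^3 + 3 x + 0 = 5^3 + 3*5 + 0 mod 7 = 0
LHS != RHS

No, not on the curve


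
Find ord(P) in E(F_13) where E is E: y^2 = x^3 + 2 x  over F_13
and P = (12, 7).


Compute successive multiples of P until we hit O:
  1P = (12, 7)
  2P = (1, 9)
  3P = (1, 4)
  4P = (12, 6)
  5P = O

ord(P) = 5


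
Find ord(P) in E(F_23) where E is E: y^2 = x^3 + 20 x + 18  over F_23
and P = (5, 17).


Compute successive multiples of P until we hit O:
  1P = (5, 17)
  2P = (3, 17)
  3P = (15, 6)
  4P = (21, 19)
  5P = (6, 3)
  6P = (1, 19)
  7P = (0, 15)
  8P = (20, 0)
  ... (continuing to 16P)
  16P = O

ord(P) = 16


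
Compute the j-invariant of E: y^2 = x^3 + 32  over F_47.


Delta = -16(4 a^3 + 27 b^2) mod 47 = 43
-1728 * (4 a)^3 = -1728 * (4*0)^3 mod 47 = 0
j = 0 * 43^(-1) mod 47 = 0

j = 0 (mod 47)


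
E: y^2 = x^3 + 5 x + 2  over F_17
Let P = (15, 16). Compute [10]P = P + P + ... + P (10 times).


k = 10 = 1010_2 (binary, LSB first: 0101)
Double-and-add from P = (15, 16):
  bit 0 = 0: acc unchanged = O
  bit 1 = 1: acc = O + (4, 1) = (4, 1)
  bit 2 = 0: acc unchanged = (4, 1)
  bit 3 = 1: acc = (4, 1) + (16, 9) = (5, 4)

10P = (5, 4)


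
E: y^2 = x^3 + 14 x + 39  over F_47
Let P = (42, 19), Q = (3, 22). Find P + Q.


P != Q, so use the chord formula.
s = (y2 - y1) / (x2 - x1) = (3) / (8) mod 47 = 18
x3 = s^2 - x1 - x2 mod 47 = 18^2 - 42 - 3 = 44
y3 = s (x1 - x3) - y1 mod 47 = 18 * (42 - 44) - 19 = 39

P + Q = (44, 39)


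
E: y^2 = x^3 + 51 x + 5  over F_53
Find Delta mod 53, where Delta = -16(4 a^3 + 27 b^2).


4 a^3 + 27 b^2 = 4*51^3 + 27*5^2 = 530604 + 675 = 531279
Delta = -16 * (531279) = -8500464
Delta mod 53 = 47

Delta = 47 (mod 53)


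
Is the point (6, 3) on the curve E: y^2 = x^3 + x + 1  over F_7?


Check whether y^2 = x^3 + 1 x + 1 (mod 7) for (x, y) = (6, 3).
LHS: y^2 = 3^2 mod 7 = 2
RHS: x^3 + 1 x + 1 = 6^3 + 1*6 + 1 mod 7 = 6
LHS != RHS

No, not on the curve


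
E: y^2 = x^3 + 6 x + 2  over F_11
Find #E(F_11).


For each x in F_11, count y with y^2 = x^3 + 6 x + 2 mod 11:
  x = 1: RHS = 9, y in [3, 8]  -> 2 point(s)
  x = 2: RHS = 0, y in [0]  -> 1 point(s)
  x = 3: RHS = 3, y in [5, 6]  -> 2 point(s)
  x = 5: RHS = 3, y in [5, 6]  -> 2 point(s)
  x = 6: RHS = 1, y in [1, 10]  -> 2 point(s)
  x = 8: RHS = 1, y in [1, 10]  -> 2 point(s)
  x = 9: RHS = 4, y in [2, 9]  -> 2 point(s)
Affine points: 13. Add the point at infinity: total = 14.

#E(F_11) = 14


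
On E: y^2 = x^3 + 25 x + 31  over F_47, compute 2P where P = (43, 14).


Doubling: s = (3 x1^2 + a) / (2 y1)
s = (3*43^2 + 25) / (2*14) mod 47 = 11
x3 = s^2 - 2 x1 mod 47 = 11^2 - 2*43 = 35
y3 = s (x1 - x3) - y1 mod 47 = 11 * (43 - 35) - 14 = 27

2P = (35, 27)


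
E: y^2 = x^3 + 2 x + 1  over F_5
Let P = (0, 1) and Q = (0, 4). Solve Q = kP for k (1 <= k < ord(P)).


Enumerate multiples of P until we hit Q = (0, 4):
  1P = (0, 1)
  2P = (1, 3)
  3P = (3, 3)
  4P = (3, 2)
  5P = (1, 2)
  6P = (0, 4)
Match found at i = 6.

k = 6


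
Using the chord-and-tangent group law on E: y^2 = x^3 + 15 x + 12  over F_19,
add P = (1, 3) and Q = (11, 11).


P != Q, so use the chord formula.
s = (y2 - y1) / (x2 - x1) = (8) / (10) mod 19 = 16
x3 = s^2 - x1 - x2 mod 19 = 16^2 - 1 - 11 = 16
y3 = s (x1 - x3) - y1 mod 19 = 16 * (1 - 16) - 3 = 4

P + Q = (16, 4)


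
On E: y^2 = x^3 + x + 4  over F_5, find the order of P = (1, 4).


Compute successive multiples of P until we hit O:
  1P = (1, 4)
  2P = (2, 3)
  3P = (3, 3)
  4P = (0, 3)
  5P = (0, 2)
  6P = (3, 2)
  7P = (2, 2)
  8P = (1, 1)
  ... (continuing to 9P)
  9P = O

ord(P) = 9


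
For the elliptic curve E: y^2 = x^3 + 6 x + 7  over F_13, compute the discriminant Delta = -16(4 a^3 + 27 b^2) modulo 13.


4 a^3 + 27 b^2 = 4*6^3 + 27*7^2 = 864 + 1323 = 2187
Delta = -16 * (2187) = -34992
Delta mod 13 = 4

Delta = 4 (mod 13)


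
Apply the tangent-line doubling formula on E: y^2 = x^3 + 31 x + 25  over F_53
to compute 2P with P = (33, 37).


Doubling: s = (3 x1^2 + a) / (2 y1)
s = (3*33^2 + 31) / (2*37) mod 53 = 46
x3 = s^2 - 2 x1 mod 53 = 46^2 - 2*33 = 36
y3 = s (x1 - x3) - y1 mod 53 = 46 * (33 - 36) - 37 = 37

2P = (36, 37)


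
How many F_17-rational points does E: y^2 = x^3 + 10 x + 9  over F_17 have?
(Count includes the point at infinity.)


For each x in F_17, count y with y^2 = x^3 + 10 x + 9 mod 17:
  x = 0: RHS = 9, y in [3, 14]  -> 2 point(s)
  x = 3: RHS = 15, y in [7, 10]  -> 2 point(s)
  x = 6: RHS = 13, y in [8, 9]  -> 2 point(s)
  x = 10: RHS = 4, y in [2, 15]  -> 2 point(s)
  x = 12: RHS = 4, y in [2, 15]  -> 2 point(s)
  x = 15: RHS = 15, y in [7, 10]  -> 2 point(s)
  x = 16: RHS = 15, y in [7, 10]  -> 2 point(s)
Affine points: 14. Add the point at infinity: total = 15.

#E(F_17) = 15


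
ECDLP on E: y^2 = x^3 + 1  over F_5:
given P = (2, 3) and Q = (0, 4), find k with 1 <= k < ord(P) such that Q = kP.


Enumerate multiples of P until we hit Q = (0, 4):
  1P = (2, 3)
  2P = (0, 1)
  3P = (4, 0)
  4P = (0, 4)
Match found at i = 4.

k = 4


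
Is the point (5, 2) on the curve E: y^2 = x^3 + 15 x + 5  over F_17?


Check whether y^2 = x^3 + 15 x + 5 (mod 17) for (x, y) = (5, 2).
LHS: y^2 = 2^2 mod 17 = 4
RHS: x^3 + 15 x + 5 = 5^3 + 15*5 + 5 mod 17 = 1
LHS != RHS

No, not on the curve


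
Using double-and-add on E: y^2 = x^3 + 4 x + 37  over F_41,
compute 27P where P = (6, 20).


k = 27 = 11011_2 (binary, LSB first: 11011)
Double-and-add from P = (6, 20):
  bit 0 = 1: acc = O + (6, 20) = (6, 20)
  bit 1 = 1: acc = (6, 20) + (27, 36) = (7, 30)
  bit 2 = 0: acc unchanged = (7, 30)
  bit 3 = 1: acc = (7, 30) + (26, 13) = (18, 23)
  bit 4 = 1: acc = (18, 23) + (38, 30) = (17, 4)

27P = (17, 4)


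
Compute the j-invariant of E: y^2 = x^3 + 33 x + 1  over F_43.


Delta = -16(4 a^3 + 27 b^2) mod 43 = 14
-1728 * (4 a)^3 = -1728 * (4*33)^3 mod 43 = 42
j = 42 * 14^(-1) mod 43 = 3

j = 3 (mod 43)


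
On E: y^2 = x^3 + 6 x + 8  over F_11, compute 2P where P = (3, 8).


Doubling: s = (3 x1^2 + a) / (2 y1)
s = (3*3^2 + 6) / (2*8) mod 11 = 0
x3 = s^2 - 2 x1 mod 11 = 0^2 - 2*3 = 5
y3 = s (x1 - x3) - y1 mod 11 = 0 * (3 - 5) - 8 = 3

2P = (5, 3)


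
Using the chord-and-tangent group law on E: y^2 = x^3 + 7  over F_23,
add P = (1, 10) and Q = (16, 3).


P != Q, so use the chord formula.
s = (y2 - y1) / (x2 - x1) = (16) / (15) mod 23 = 21
x3 = s^2 - x1 - x2 mod 23 = 21^2 - 1 - 16 = 10
y3 = s (x1 - x3) - y1 mod 23 = 21 * (1 - 10) - 10 = 8

P + Q = (10, 8)


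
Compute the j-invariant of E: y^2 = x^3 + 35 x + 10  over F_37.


Delta = -16(4 a^3 + 27 b^2) mod 37 = 10
-1728 * (4 a)^3 = -1728 * (4*35)^3 mod 37 = 29
j = 29 * 10^(-1) mod 37 = 14

j = 14 (mod 37)


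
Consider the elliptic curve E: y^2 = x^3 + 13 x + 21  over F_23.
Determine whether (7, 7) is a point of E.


Check whether y^2 = x^3 + 13 x + 21 (mod 23) for (x, y) = (7, 7).
LHS: y^2 = 7^2 mod 23 = 3
RHS: x^3 + 13 x + 21 = 7^3 + 13*7 + 21 mod 23 = 18
LHS != RHS

No, not on the curve


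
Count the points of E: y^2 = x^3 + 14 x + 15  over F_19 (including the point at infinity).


For each x in F_19, count y with y^2 = x^3 + 14 x + 15 mod 19:
  x = 1: RHS = 11, y in [7, 12]  -> 2 point(s)
  x = 5: RHS = 1, y in [1, 18]  -> 2 point(s)
  x = 6: RHS = 11, y in [7, 12]  -> 2 point(s)
  x = 7: RHS = 0, y in [0]  -> 1 point(s)
  x = 12: RHS = 11, y in [7, 12]  -> 2 point(s)
  x = 13: RHS = 0, y in [0]  -> 1 point(s)
  x = 15: RHS = 9, y in [3, 16]  -> 2 point(s)
  x = 17: RHS = 17, y in [6, 13]  -> 2 point(s)
  x = 18: RHS = 0, y in [0]  -> 1 point(s)
Affine points: 15. Add the point at infinity: total = 16.

#E(F_19) = 16


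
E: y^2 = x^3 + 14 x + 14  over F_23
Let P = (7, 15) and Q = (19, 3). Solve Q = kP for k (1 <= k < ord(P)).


Enumerate multiples of P until we hit Q = (19, 3):
  1P = (7, 15)
  2P = (9, 8)
  3P = (2, 2)
  4P = (18, 7)
  5P = (1, 12)
  6P = (21, 1)
  7P = (19, 20)
  8P = (5, 5)
  9P = (13, 1)
  10P = (11, 2)
  11P = (17, 6)
  12P = (12, 1)
  13P = (10, 21)
  14P = (10, 2)
  15P = (12, 22)
  16P = (17, 17)
  17P = (11, 21)
  18P = (13, 22)
  19P = (5, 18)
  20P = (19, 3)
Match found at i = 20.

k = 20


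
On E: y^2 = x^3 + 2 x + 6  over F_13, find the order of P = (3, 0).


Compute successive multiples of P until we hit O:
  1P = (3, 0)
  2P = O

ord(P) = 2


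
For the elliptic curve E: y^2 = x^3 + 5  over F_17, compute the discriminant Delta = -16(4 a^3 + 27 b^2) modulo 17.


4 a^3 + 27 b^2 = 4*0^3 + 27*5^2 = 0 + 675 = 675
Delta = -16 * (675) = -10800
Delta mod 17 = 12

Delta = 12 (mod 17)


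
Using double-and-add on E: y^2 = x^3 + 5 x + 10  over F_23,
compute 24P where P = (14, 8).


k = 24 = 11000_2 (binary, LSB first: 00011)
Double-and-add from P = (14, 8):
  bit 0 = 0: acc unchanged = O
  bit 1 = 0: acc unchanged = O
  bit 2 = 0: acc unchanged = O
  bit 3 = 1: acc = O + (22, 2) = (22, 2)
  bit 4 = 1: acc = (22, 2) + (6, 7) = (11, 19)

24P = (11, 19)


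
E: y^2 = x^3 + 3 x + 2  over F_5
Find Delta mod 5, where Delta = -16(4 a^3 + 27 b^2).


4 a^3 + 27 b^2 = 4*3^3 + 27*2^2 = 108 + 108 = 216
Delta = -16 * (216) = -3456
Delta mod 5 = 4

Delta = 4 (mod 5)


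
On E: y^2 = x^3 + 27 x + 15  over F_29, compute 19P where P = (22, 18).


k = 19 = 10011_2 (binary, LSB first: 11001)
Double-and-add from P = (22, 18):
  bit 0 = 1: acc = O + (22, 18) = (22, 18)
  bit 1 = 1: acc = (22, 18) + (14, 11) = (6, 25)
  bit 2 = 0: acc unchanged = (6, 25)
  bit 3 = 0: acc unchanged = (6, 25)
  bit 4 = 1: acc = (6, 25) + (4, 19) = (28, 25)

19P = (28, 25)


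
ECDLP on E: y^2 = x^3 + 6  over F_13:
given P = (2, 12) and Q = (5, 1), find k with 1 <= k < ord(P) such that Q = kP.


Enumerate multiples of P until we hit Q = (5, 1):
  1P = (2, 12)
  2P = (6, 12)
  3P = (5, 1)
Match found at i = 3.

k = 3


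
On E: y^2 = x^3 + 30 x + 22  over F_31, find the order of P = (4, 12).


Compute successive multiples of P until we hit O:
  1P = (4, 12)
  2P = (20, 29)
  3P = (16, 14)
  4P = (5, 24)
  5P = (11, 28)
  6P = (13, 25)
  7P = (18, 16)
  8P = (23, 18)
  ... (continuing to 27P)
  27P = O

ord(P) = 27


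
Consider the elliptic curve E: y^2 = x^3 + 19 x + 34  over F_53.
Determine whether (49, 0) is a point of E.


Check whether y^2 = x^3 + 19 x + 34 (mod 53) for (x, y) = (49, 0).
LHS: y^2 = 0^2 mod 53 = 0
RHS: x^3 + 19 x + 34 = 49^3 + 19*49 + 34 mod 53 = 0
LHS = RHS

Yes, on the curve


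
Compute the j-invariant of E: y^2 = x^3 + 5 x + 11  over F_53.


Delta = -16(4 a^3 + 27 b^2) mod 53 = 42
-1728 * (4 a)^3 = -1728 * (4*5)^3 mod 53 = 43
j = 43 * 42^(-1) mod 53 = 25

j = 25 (mod 53)


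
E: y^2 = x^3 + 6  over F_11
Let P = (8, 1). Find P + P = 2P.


Doubling: s = (3 x1^2 + a) / (2 y1)
s = (3*8^2 + 0) / (2*1) mod 11 = 8
x3 = s^2 - 2 x1 mod 11 = 8^2 - 2*8 = 4
y3 = s (x1 - x3) - y1 mod 11 = 8 * (8 - 4) - 1 = 9

2P = (4, 9)


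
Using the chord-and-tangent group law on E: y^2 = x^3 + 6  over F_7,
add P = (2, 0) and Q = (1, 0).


P != Q, so use the chord formula.
s = (y2 - y1) / (x2 - x1) = (0) / (6) mod 7 = 0
x3 = s^2 - x1 - x2 mod 7 = 0^2 - 2 - 1 = 4
y3 = s (x1 - x3) - y1 mod 7 = 0 * (2 - 4) - 0 = 0

P + Q = (4, 0)


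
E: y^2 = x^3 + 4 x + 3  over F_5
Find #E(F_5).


For each x in F_5, count y with y^2 = x^3 + 4 x + 3 mod 5:
  x = 2: RHS = 4, y in [2, 3]  -> 2 point(s)
Affine points: 2. Add the point at infinity: total = 3.

#E(F_5) = 3


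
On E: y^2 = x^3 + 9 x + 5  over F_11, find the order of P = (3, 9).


Compute successive multiples of P until we hit O:
  1P = (3, 9)
  2P = (9, 1)
  3P = (2, 8)
  4P = (7, 9)
  5P = (1, 2)
  6P = (0, 7)
  7P = (6, 0)
  8P = (0, 4)
  ... (continuing to 14P)
  14P = O

ord(P) = 14


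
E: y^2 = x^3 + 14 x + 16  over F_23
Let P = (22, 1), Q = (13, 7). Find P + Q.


P != Q, so use the chord formula.
s = (y2 - y1) / (x2 - x1) = (6) / (14) mod 23 = 7
x3 = s^2 - x1 - x2 mod 23 = 7^2 - 22 - 13 = 14
y3 = s (x1 - x3) - y1 mod 23 = 7 * (22 - 14) - 1 = 9

P + Q = (14, 9)


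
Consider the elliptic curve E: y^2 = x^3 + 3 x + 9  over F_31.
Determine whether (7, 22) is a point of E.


Check whether y^2 = x^3 + 3 x + 9 (mod 31) for (x, y) = (7, 22).
LHS: y^2 = 22^2 mod 31 = 19
RHS: x^3 + 3 x + 9 = 7^3 + 3*7 + 9 mod 31 = 1
LHS != RHS

No, not on the curve


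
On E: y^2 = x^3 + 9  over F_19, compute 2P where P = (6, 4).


k = 2 = 10_2 (binary, LSB first: 01)
Double-and-add from P = (6, 4):
  bit 0 = 0: acc unchanged = O
  bit 1 = 1: acc = O + (4, 4) = (4, 4)

2P = (4, 4)


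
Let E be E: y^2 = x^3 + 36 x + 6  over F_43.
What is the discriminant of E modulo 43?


4 a^3 + 27 b^2 = 4*36^3 + 27*6^2 = 186624 + 972 = 187596
Delta = -16 * (187596) = -3001536
Delta mod 43 = 36

Delta = 36 (mod 43)


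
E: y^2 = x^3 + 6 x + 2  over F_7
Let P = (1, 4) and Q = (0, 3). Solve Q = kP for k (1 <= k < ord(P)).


Enumerate multiples of P until we hit Q = (0, 3):
  1P = (1, 4)
  2P = (2, 1)
  3P = (6, 4)
  4P = (0, 3)
Match found at i = 4.

k = 4


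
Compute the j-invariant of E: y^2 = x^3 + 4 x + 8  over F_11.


Delta = -16(4 a^3 + 27 b^2) mod 11 = 2
-1728 * (4 a)^3 = -1728 * (4*4)^3 mod 11 = 7
j = 7 * 2^(-1) mod 11 = 9

j = 9 (mod 11)


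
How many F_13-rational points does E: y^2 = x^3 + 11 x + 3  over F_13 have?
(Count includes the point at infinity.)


For each x in F_13, count y with y^2 = x^3 + 11 x + 3 mod 13:
  x = 0: RHS = 3, y in [4, 9]  -> 2 point(s)
  x = 5: RHS = 1, y in [1, 12]  -> 2 point(s)
  x = 6: RHS = 12, y in [5, 8]  -> 2 point(s)
  x = 9: RHS = 12, y in [5, 8]  -> 2 point(s)
  x = 11: RHS = 12, y in [5, 8]  -> 2 point(s)
  x = 12: RHS = 4, y in [2, 11]  -> 2 point(s)
Affine points: 12. Add the point at infinity: total = 13.

#E(F_13) = 13


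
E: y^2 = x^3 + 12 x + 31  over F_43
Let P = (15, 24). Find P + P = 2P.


Doubling: s = (3 x1^2 + a) / (2 y1)
s = (3*15^2 + 12) / (2*24) mod 43 = 17
x3 = s^2 - 2 x1 mod 43 = 17^2 - 2*15 = 1
y3 = s (x1 - x3) - y1 mod 43 = 17 * (15 - 1) - 24 = 42

2P = (1, 42)


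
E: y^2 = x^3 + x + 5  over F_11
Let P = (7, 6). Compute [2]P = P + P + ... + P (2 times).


k = 2 = 10_2 (binary, LSB first: 01)
Double-and-add from P = (7, 6):
  bit 0 = 0: acc unchanged = O
  bit 1 = 1: acc = O + (0, 7) = (0, 7)

2P = (0, 7)


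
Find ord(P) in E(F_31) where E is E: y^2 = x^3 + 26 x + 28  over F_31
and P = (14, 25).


Compute successive multiples of P until we hit O:
  1P = (14, 25)
  2P = (11, 23)
  3P = (3, 3)
  4P = (18, 29)
  5P = (0, 20)
  6P = (4, 14)
  7P = (17, 12)
  8P = (5, 29)
  ... (continuing to 31P)
  31P = O

ord(P) = 31


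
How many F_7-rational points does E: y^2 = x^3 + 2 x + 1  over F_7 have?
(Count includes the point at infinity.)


For each x in F_7, count y with y^2 = x^3 + 2 x + 1 mod 7:
  x = 0: RHS = 1, y in [1, 6]  -> 2 point(s)
  x = 1: RHS = 4, y in [2, 5]  -> 2 point(s)
Affine points: 4. Add the point at infinity: total = 5.

#E(F_7) = 5


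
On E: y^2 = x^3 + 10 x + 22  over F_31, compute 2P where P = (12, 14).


Doubling: s = (3 x1^2 + a) / (2 y1)
s = (3*12^2 + 10) / (2*14) mod 31 = 18
x3 = s^2 - 2 x1 mod 31 = 18^2 - 2*12 = 21
y3 = s (x1 - x3) - y1 mod 31 = 18 * (12 - 21) - 14 = 10

2P = (21, 10)


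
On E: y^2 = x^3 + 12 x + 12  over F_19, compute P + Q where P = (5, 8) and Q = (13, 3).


P != Q, so use the chord formula.
s = (y2 - y1) / (x2 - x1) = (14) / (8) mod 19 = 16
x3 = s^2 - x1 - x2 mod 19 = 16^2 - 5 - 13 = 10
y3 = s (x1 - x3) - y1 mod 19 = 16 * (5 - 10) - 8 = 7

P + Q = (10, 7)


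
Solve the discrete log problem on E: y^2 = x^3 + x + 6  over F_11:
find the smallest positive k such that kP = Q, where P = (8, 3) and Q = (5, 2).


Enumerate multiples of P until we hit Q = (5, 2):
  1P = (8, 3)
  2P = (7, 9)
  3P = (10, 9)
  4P = (2, 4)
  5P = (5, 2)
Match found at i = 5.

k = 5


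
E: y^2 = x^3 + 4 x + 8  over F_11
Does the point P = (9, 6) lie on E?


Check whether y^2 = x^3 + 4 x + 8 (mod 11) for (x, y) = (9, 6).
LHS: y^2 = 6^2 mod 11 = 3
RHS: x^3 + 4 x + 8 = 9^3 + 4*9 + 8 mod 11 = 3
LHS = RHS

Yes, on the curve


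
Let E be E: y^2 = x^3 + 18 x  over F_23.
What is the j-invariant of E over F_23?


Delta = -16(4 a^3 + 27 b^2) mod 23 = 19
-1728 * (4 a)^3 = -1728 * (4*18)^3 mod 23 = 11
j = 11 * 19^(-1) mod 23 = 3

j = 3 (mod 23)


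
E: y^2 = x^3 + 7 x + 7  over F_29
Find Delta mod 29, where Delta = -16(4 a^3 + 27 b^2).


4 a^3 + 27 b^2 = 4*7^3 + 27*7^2 = 1372 + 1323 = 2695
Delta = -16 * (2695) = -43120
Delta mod 29 = 3

Delta = 3 (mod 29)


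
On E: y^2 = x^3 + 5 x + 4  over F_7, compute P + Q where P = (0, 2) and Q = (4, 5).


P != Q, so use the chord formula.
s = (y2 - y1) / (x2 - x1) = (3) / (4) mod 7 = 6
x3 = s^2 - x1 - x2 mod 7 = 6^2 - 0 - 4 = 4
y3 = s (x1 - x3) - y1 mod 7 = 6 * (0 - 4) - 2 = 2

P + Q = (4, 2)


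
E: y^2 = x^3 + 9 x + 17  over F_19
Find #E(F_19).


For each x in F_19, count y with y^2 = x^3 + 9 x + 17 mod 19:
  x = 0: RHS = 17, y in [6, 13]  -> 2 point(s)
  x = 2: RHS = 5, y in [9, 10]  -> 2 point(s)
  x = 5: RHS = 16, y in [4, 15]  -> 2 point(s)
  x = 7: RHS = 5, y in [9, 10]  -> 2 point(s)
  x = 10: RHS = 5, y in [9, 10]  -> 2 point(s)
  x = 16: RHS = 1, y in [1, 18]  -> 2 point(s)
  x = 18: RHS = 7, y in [8, 11]  -> 2 point(s)
Affine points: 14. Add the point at infinity: total = 15.

#E(F_19) = 15


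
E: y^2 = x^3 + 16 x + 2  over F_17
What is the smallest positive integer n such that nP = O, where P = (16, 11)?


Compute successive multiples of P until we hit O:
  1P = (16, 11)
  2P = (11, 8)
  3P = (6, 12)
  4P = (3, 3)
  5P = (2, 12)
  6P = (1, 11)
  7P = (0, 6)
  8P = (9, 5)
  ... (continuing to 25P)
  25P = O

ord(P) = 25


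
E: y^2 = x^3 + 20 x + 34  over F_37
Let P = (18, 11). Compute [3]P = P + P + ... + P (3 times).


k = 3 = 11_2 (binary, LSB first: 11)
Double-and-add from P = (18, 11):
  bit 0 = 1: acc = O + (18, 11) = (18, 11)
  bit 1 = 1: acc = (18, 11) + (5, 0) = (18, 26)

3P = (18, 26)


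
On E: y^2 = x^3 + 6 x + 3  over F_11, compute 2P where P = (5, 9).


Doubling: s = (3 x1^2 + a) / (2 y1)
s = (3*5^2 + 6) / (2*9) mod 11 = 10
x3 = s^2 - 2 x1 mod 11 = 10^2 - 2*5 = 2
y3 = s (x1 - x3) - y1 mod 11 = 10 * (5 - 2) - 9 = 10

2P = (2, 10)


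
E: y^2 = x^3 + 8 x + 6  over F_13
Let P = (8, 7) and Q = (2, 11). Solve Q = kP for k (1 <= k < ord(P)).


Enumerate multiples of P until we hit Q = (2, 11):
  1P = (8, 7)
  2P = (9, 1)
  3P = (6, 7)
  4P = (12, 6)
  5P = (2, 11)
Match found at i = 5.

k = 5


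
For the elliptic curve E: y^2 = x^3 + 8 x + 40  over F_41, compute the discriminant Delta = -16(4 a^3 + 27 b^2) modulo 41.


4 a^3 + 27 b^2 = 4*8^3 + 27*40^2 = 2048 + 43200 = 45248
Delta = -16 * (45248) = -723968
Delta mod 41 = 10

Delta = 10 (mod 41)


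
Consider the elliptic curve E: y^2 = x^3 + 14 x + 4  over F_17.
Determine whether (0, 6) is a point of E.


Check whether y^2 = x^3 + 14 x + 4 (mod 17) for (x, y) = (0, 6).
LHS: y^2 = 6^2 mod 17 = 2
RHS: x^3 + 14 x + 4 = 0^3 + 14*0 + 4 mod 17 = 4
LHS != RHS

No, not on the curve


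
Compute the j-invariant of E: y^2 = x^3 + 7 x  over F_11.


Delta = -16(4 a^3 + 27 b^2) mod 11 = 4
-1728 * (4 a)^3 = -1728 * (4*7)^3 mod 11 = 4
j = 4 * 4^(-1) mod 11 = 1

j = 1 (mod 11)


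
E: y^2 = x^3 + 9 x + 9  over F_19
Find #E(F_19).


For each x in F_19, count y with y^2 = x^3 + 9 x + 9 mod 19:
  x = 0: RHS = 9, y in [3, 16]  -> 2 point(s)
  x = 1: RHS = 0, y in [0]  -> 1 point(s)
  x = 2: RHS = 16, y in [4, 15]  -> 2 point(s)
  x = 3: RHS = 6, y in [5, 14]  -> 2 point(s)
  x = 7: RHS = 16, y in [4, 15]  -> 2 point(s)
  x = 8: RHS = 4, y in [2, 17]  -> 2 point(s)
  x = 10: RHS = 16, y in [4, 15]  -> 2 point(s)
  x = 13: RHS = 5, y in [9, 10]  -> 2 point(s)
  x = 15: RHS = 4, y in [2, 17]  -> 2 point(s)
Affine points: 17. Add the point at infinity: total = 18.

#E(F_19) = 18


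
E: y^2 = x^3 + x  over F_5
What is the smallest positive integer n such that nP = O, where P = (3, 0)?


Compute successive multiples of P until we hit O:
  1P = (3, 0)
  2P = O

ord(P) = 2


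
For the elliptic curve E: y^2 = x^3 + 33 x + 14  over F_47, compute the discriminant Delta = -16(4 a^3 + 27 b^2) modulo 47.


4 a^3 + 27 b^2 = 4*33^3 + 27*14^2 = 143748 + 5292 = 149040
Delta = -16 * (149040) = -2384640
Delta mod 47 = 46

Delta = 46 (mod 47)


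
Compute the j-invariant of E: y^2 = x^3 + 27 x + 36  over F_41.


Delta = -16(4 a^3 + 27 b^2) mod 41 = 37
-1728 * (4 a)^3 = -1728 * (4*27)^3 mod 41 = 37
j = 37 * 37^(-1) mod 41 = 1

j = 1 (mod 41)


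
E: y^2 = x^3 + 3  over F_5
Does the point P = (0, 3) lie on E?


Check whether y^2 = x^3 + 0 x + 3 (mod 5) for (x, y) = (0, 3).
LHS: y^2 = 3^2 mod 5 = 4
RHS: x^3 + 0 x + 3 = 0^3 + 0*0 + 3 mod 5 = 3
LHS != RHS

No, not on the curve


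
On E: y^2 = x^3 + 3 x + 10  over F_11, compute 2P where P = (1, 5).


Doubling: s = (3 x1^2 + a) / (2 y1)
s = (3*1^2 + 3) / (2*5) mod 11 = 5
x3 = s^2 - 2 x1 mod 11 = 5^2 - 2*1 = 1
y3 = s (x1 - x3) - y1 mod 11 = 5 * (1 - 1) - 5 = 6

2P = (1, 6)


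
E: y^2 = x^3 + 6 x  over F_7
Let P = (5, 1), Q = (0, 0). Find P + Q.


P != Q, so use the chord formula.
s = (y2 - y1) / (x2 - x1) = (6) / (2) mod 7 = 3
x3 = s^2 - x1 - x2 mod 7 = 3^2 - 5 - 0 = 4
y3 = s (x1 - x3) - y1 mod 7 = 3 * (5 - 4) - 1 = 2

P + Q = (4, 2)


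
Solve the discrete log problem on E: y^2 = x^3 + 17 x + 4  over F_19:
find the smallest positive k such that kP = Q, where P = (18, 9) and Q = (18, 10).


Enumerate multiples of P until we hit Q = (18, 10):
  1P = (18, 9)
  2P = (3, 14)
  3P = (15, 9)
  4P = (5, 10)
  5P = (5, 9)
  6P = (15, 10)
  7P = (3, 5)
  8P = (18, 10)
Match found at i = 8.

k = 8


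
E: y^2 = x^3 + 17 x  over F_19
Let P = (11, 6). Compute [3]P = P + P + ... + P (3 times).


k = 3 = 11_2 (binary, LSB first: 11)
Double-and-add from P = (11, 6):
  bit 0 = 1: acc = O + (11, 6) = (11, 6)
  bit 1 = 1: acc = (11, 6) + (16, 13) = (16, 6)

3P = (16, 6)


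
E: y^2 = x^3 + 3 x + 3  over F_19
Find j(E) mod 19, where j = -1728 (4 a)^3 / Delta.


Delta = -16(4 a^3 + 27 b^2) mod 19 = 8
-1728 * (4 a)^3 = -1728 * (4*3)^3 mod 19 = 18
j = 18 * 8^(-1) mod 19 = 7

j = 7 (mod 19)


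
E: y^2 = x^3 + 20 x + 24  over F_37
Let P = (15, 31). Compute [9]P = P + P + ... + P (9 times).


k = 9 = 1001_2 (binary, LSB first: 1001)
Double-and-add from P = (15, 31):
  bit 0 = 1: acc = O + (15, 31) = (15, 31)
  bit 1 = 0: acc unchanged = (15, 31)
  bit 2 = 0: acc unchanged = (15, 31)
  bit 3 = 1: acc = (15, 31) + (19, 14) = (28, 15)

9P = (28, 15)


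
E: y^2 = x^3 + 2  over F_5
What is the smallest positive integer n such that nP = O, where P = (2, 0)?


Compute successive multiples of P until we hit O:
  1P = (2, 0)
  2P = O

ord(P) = 2


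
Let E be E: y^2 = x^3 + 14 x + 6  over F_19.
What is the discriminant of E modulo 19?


4 a^3 + 27 b^2 = 4*14^3 + 27*6^2 = 10976 + 972 = 11948
Delta = -16 * (11948) = -191168
Delta mod 19 = 10

Delta = 10 (mod 19)


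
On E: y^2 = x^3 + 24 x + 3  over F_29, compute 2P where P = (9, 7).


Doubling: s = (3 x1^2 + a) / (2 y1)
s = (3*9^2 + 24) / (2*7) mod 29 = 17
x3 = s^2 - 2 x1 mod 29 = 17^2 - 2*9 = 10
y3 = s (x1 - x3) - y1 mod 29 = 17 * (9 - 10) - 7 = 5

2P = (10, 5)


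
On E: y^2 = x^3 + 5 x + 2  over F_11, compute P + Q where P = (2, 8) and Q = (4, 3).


P != Q, so use the chord formula.
s = (y2 - y1) / (x2 - x1) = (6) / (2) mod 11 = 3
x3 = s^2 - x1 - x2 mod 11 = 3^2 - 2 - 4 = 3
y3 = s (x1 - x3) - y1 mod 11 = 3 * (2 - 3) - 8 = 0

P + Q = (3, 0)


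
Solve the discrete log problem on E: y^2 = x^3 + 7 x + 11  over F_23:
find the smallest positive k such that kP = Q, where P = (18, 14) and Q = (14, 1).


Enumerate multiples of P until we hit Q = (14, 1):
  1P = (18, 14)
  2P = (14, 1)
Match found at i = 2.

k = 2


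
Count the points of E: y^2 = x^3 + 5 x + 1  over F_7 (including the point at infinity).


For each x in F_7, count y with y^2 = x^3 + 5 x + 1 mod 7:
  x = 0: RHS = 1, y in [1, 6]  -> 2 point(s)
  x = 1: RHS = 0, y in [0]  -> 1 point(s)
  x = 3: RHS = 1, y in [1, 6]  -> 2 point(s)
  x = 4: RHS = 1, y in [1, 6]  -> 2 point(s)
  x = 5: RHS = 4, y in [2, 5]  -> 2 point(s)
  x = 6: RHS = 2, y in [3, 4]  -> 2 point(s)
Affine points: 11. Add the point at infinity: total = 12.

#E(F_7) = 12


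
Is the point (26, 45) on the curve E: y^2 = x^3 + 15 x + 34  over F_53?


Check whether y^2 = x^3 + 15 x + 34 (mod 53) for (x, y) = (26, 45).
LHS: y^2 = 45^2 mod 53 = 11
RHS: x^3 + 15 x + 34 = 26^3 + 15*26 + 34 mod 53 = 33
LHS != RHS

No, not on the curve


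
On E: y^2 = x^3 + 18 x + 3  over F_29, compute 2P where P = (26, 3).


Doubling: s = (3 x1^2 + a) / (2 y1)
s = (3*26^2 + 18) / (2*3) mod 29 = 22
x3 = s^2 - 2 x1 mod 29 = 22^2 - 2*26 = 26
y3 = s (x1 - x3) - y1 mod 29 = 22 * (26 - 26) - 3 = 26

2P = (26, 26)


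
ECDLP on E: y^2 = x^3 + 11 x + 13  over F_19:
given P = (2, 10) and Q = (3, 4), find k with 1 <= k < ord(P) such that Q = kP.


Enumerate multiples of P until we hit Q = (3, 4):
  1P = (2, 10)
  2P = (12, 7)
  3P = (3, 15)
  4P = (1, 14)
  5P = (13, 15)
  6P = (13, 4)
  7P = (1, 5)
  8P = (3, 4)
Match found at i = 8.

k = 8


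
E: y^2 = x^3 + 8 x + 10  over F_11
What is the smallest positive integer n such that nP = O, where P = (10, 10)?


Compute successive multiples of P until we hit O:
  1P = (10, 10)
  2P = (2, 1)
  3P = (8, 6)
  4P = (8, 5)
  5P = (2, 10)
  6P = (10, 1)
  7P = O

ord(P) = 7


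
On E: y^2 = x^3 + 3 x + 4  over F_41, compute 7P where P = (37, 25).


k = 7 = 111_2 (binary, LSB first: 111)
Double-and-add from P = (37, 25):
  bit 0 = 1: acc = O + (37, 25) = (37, 25)
  bit 1 = 1: acc = (37, 25) + (31, 9) = (12, 28)
  bit 2 = 1: acc = (12, 28) + (38, 3) = (12, 13)

7P = (12, 13)


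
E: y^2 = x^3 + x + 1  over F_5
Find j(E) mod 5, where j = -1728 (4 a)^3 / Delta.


Delta = -16(4 a^3 + 27 b^2) mod 5 = 4
-1728 * (4 a)^3 = -1728 * (4*1)^3 mod 5 = 3
j = 3 * 4^(-1) mod 5 = 2

j = 2 (mod 5)


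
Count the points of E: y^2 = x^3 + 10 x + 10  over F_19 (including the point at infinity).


For each x in F_19, count y with y^2 = x^3 + 10 x + 10 mod 19:
  x = 2: RHS = 0, y in [0]  -> 1 point(s)
  x = 4: RHS = 0, y in [0]  -> 1 point(s)
  x = 6: RHS = 1, y in [1, 18]  -> 2 point(s)
  x = 7: RHS = 5, y in [9, 10]  -> 2 point(s)
  x = 11: RHS = 7, y in [8, 11]  -> 2 point(s)
  x = 13: RHS = 0, y in [0]  -> 1 point(s)
  x = 14: RHS = 6, y in [5, 14]  -> 2 point(s)
  x = 15: RHS = 1, y in [1, 18]  -> 2 point(s)
  x = 17: RHS = 1, y in [1, 18]  -> 2 point(s)
Affine points: 15. Add the point at infinity: total = 16.

#E(F_19) = 16


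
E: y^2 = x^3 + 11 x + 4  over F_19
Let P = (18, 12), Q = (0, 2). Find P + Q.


P != Q, so use the chord formula.
s = (y2 - y1) / (x2 - x1) = (9) / (1) mod 19 = 9
x3 = s^2 - x1 - x2 mod 19 = 9^2 - 18 - 0 = 6
y3 = s (x1 - x3) - y1 mod 19 = 9 * (18 - 6) - 12 = 1

P + Q = (6, 1)


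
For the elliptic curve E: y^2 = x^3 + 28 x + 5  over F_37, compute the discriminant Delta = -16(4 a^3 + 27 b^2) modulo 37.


4 a^3 + 27 b^2 = 4*28^3 + 27*5^2 = 87808 + 675 = 88483
Delta = -16 * (88483) = -1415728
Delta mod 37 = 3

Delta = 3 (mod 37)


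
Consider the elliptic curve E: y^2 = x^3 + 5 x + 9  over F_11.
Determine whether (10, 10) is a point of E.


Check whether y^2 = x^3 + 5 x + 9 (mod 11) for (x, y) = (10, 10).
LHS: y^2 = 10^2 mod 11 = 1
RHS: x^3 + 5 x + 9 = 10^3 + 5*10 + 9 mod 11 = 3
LHS != RHS

No, not on the curve


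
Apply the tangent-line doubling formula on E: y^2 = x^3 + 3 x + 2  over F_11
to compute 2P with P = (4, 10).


Doubling: s = (3 x1^2 + a) / (2 y1)
s = (3*4^2 + 3) / (2*10) mod 11 = 2
x3 = s^2 - 2 x1 mod 11 = 2^2 - 2*4 = 7
y3 = s (x1 - x3) - y1 mod 11 = 2 * (4 - 7) - 10 = 6

2P = (7, 6)


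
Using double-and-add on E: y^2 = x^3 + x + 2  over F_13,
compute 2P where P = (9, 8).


k = 2 = 10_2 (binary, LSB first: 01)
Double-and-add from P = (9, 8):
  bit 0 = 0: acc unchanged = O
  bit 1 = 1: acc = O + (9, 5) = (9, 5)

2P = (9, 5)


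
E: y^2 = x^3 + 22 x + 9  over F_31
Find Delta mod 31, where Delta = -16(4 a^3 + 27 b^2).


4 a^3 + 27 b^2 = 4*22^3 + 27*9^2 = 42592 + 2187 = 44779
Delta = -16 * (44779) = -716464
Delta mod 31 = 8

Delta = 8 (mod 31)


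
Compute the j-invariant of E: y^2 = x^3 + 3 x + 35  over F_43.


Delta = -16(4 a^3 + 27 b^2) mod 43 = 36
-1728 * (4 a)^3 = -1728 * (4*3)^3 mod 43 = 22
j = 22 * 36^(-1) mod 43 = 3

j = 3 (mod 43)


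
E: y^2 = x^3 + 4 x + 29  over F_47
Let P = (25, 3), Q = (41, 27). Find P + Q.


P != Q, so use the chord formula.
s = (y2 - y1) / (x2 - x1) = (24) / (16) mod 47 = 25
x3 = s^2 - x1 - x2 mod 47 = 25^2 - 25 - 41 = 42
y3 = s (x1 - x3) - y1 mod 47 = 25 * (25 - 42) - 3 = 42

P + Q = (42, 42)


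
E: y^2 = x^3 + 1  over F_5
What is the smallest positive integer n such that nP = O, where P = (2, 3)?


Compute successive multiples of P until we hit O:
  1P = (2, 3)
  2P = (0, 1)
  3P = (4, 0)
  4P = (0, 4)
  5P = (2, 2)
  6P = O

ord(P) = 6


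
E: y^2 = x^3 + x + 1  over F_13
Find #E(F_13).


For each x in F_13, count y with y^2 = x^3 + 1 x + 1 mod 13:
  x = 0: RHS = 1, y in [1, 12]  -> 2 point(s)
  x = 1: RHS = 3, y in [4, 9]  -> 2 point(s)
  x = 4: RHS = 4, y in [2, 11]  -> 2 point(s)
  x = 5: RHS = 1, y in [1, 12]  -> 2 point(s)
  x = 7: RHS = 0, y in [0]  -> 1 point(s)
  x = 8: RHS = 1, y in [1, 12]  -> 2 point(s)
  x = 10: RHS = 10, y in [6, 7]  -> 2 point(s)
  x = 11: RHS = 4, y in [2, 11]  -> 2 point(s)
  x = 12: RHS = 12, y in [5, 8]  -> 2 point(s)
Affine points: 17. Add the point at infinity: total = 18.

#E(F_13) = 18


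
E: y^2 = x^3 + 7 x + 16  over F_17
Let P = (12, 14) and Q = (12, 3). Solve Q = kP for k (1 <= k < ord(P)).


Enumerate multiples of P until we hit Q = (12, 3):
  1P = (12, 14)
  2P = (6, 6)
  3P = (14, 6)
  4P = (7, 0)
  5P = (14, 11)
  6P = (6, 11)
  7P = (12, 3)
Match found at i = 7.

k = 7


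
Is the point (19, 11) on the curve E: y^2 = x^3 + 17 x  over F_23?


Check whether y^2 = x^3 + 17 x + 0 (mod 23) for (x, y) = (19, 11).
LHS: y^2 = 11^2 mod 23 = 6
RHS: x^3 + 17 x + 0 = 19^3 + 17*19 + 0 mod 23 = 6
LHS = RHS

Yes, on the curve


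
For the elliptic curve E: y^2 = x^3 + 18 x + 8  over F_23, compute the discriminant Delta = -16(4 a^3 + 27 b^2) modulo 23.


4 a^3 + 27 b^2 = 4*18^3 + 27*8^2 = 23328 + 1728 = 25056
Delta = -16 * (25056) = -400896
Delta mod 23 = 17

Delta = 17 (mod 23)


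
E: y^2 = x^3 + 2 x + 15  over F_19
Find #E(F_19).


For each x in F_19, count y with y^2 = x^3 + 2 x + 15 mod 19:
  x = 4: RHS = 11, y in [7, 12]  -> 2 point(s)
  x = 5: RHS = 17, y in [6, 13]  -> 2 point(s)
  x = 7: RHS = 11, y in [7, 12]  -> 2 point(s)
  x = 8: RHS = 11, y in [7, 12]  -> 2 point(s)
  x = 10: RHS = 9, y in [3, 16]  -> 2 point(s)
  x = 11: RHS = 0, y in [0]  -> 1 point(s)
  x = 12: RHS = 0, y in [0]  -> 1 point(s)
  x = 15: RHS = 0, y in [0]  -> 1 point(s)
  x = 16: RHS = 1, y in [1, 18]  -> 2 point(s)
Affine points: 15. Add the point at infinity: total = 16.

#E(F_19) = 16


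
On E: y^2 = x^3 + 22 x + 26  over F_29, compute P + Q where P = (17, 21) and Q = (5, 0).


P != Q, so use the chord formula.
s = (y2 - y1) / (x2 - x1) = (8) / (17) mod 29 = 9
x3 = s^2 - x1 - x2 mod 29 = 9^2 - 17 - 5 = 1
y3 = s (x1 - x3) - y1 mod 29 = 9 * (17 - 1) - 21 = 7

P + Q = (1, 7)


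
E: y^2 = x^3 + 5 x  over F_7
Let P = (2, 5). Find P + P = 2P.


Doubling: s = (3 x1^2 + a) / (2 y1)
s = (3*2^2 + 5) / (2*5) mod 7 = 1
x3 = s^2 - 2 x1 mod 7 = 1^2 - 2*2 = 4
y3 = s (x1 - x3) - y1 mod 7 = 1 * (2 - 4) - 5 = 0

2P = (4, 0)


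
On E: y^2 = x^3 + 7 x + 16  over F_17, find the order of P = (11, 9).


Compute successive multiples of P until we hit O:
  1P = (11, 9)
  2P = (11, 8)
  3P = O

ord(P) = 3


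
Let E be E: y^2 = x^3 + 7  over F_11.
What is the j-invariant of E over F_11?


Delta = -16(4 a^3 + 27 b^2) mod 11 = 7
-1728 * (4 a)^3 = -1728 * (4*0)^3 mod 11 = 0
j = 0 * 7^(-1) mod 11 = 0

j = 0 (mod 11)


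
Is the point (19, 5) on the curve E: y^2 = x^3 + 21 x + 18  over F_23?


Check whether y^2 = x^3 + 21 x + 18 (mod 23) for (x, y) = (19, 5).
LHS: y^2 = 5^2 mod 23 = 2
RHS: x^3 + 21 x + 18 = 19^3 + 21*19 + 18 mod 23 = 8
LHS != RHS

No, not on the curve


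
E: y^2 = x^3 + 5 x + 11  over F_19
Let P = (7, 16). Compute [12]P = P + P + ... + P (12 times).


k = 12 = 1100_2 (binary, LSB first: 0011)
Double-and-add from P = (7, 16):
  bit 0 = 0: acc unchanged = O
  bit 1 = 0: acc unchanged = O
  bit 2 = 1: acc = O + (1, 6) = (1, 6)
  bit 3 = 1: acc = (1, 6) + (9, 14) = (10, 4)

12P = (10, 4)


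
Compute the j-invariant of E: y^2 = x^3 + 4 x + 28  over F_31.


Delta = -16(4 a^3 + 27 b^2) mod 31 = 14
-1728 * (4 a)^3 = -1728 * (4*4)^3 mod 31 = 1
j = 1 * 14^(-1) mod 31 = 20

j = 20 (mod 31)


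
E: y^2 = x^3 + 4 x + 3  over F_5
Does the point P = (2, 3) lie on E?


Check whether y^2 = x^3 + 4 x + 3 (mod 5) for (x, y) = (2, 3).
LHS: y^2 = 3^2 mod 5 = 4
RHS: x^3 + 4 x + 3 = 2^3 + 4*2 + 3 mod 5 = 4
LHS = RHS

Yes, on the curve


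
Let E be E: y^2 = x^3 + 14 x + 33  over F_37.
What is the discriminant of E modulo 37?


4 a^3 + 27 b^2 = 4*14^3 + 27*33^2 = 10976 + 29403 = 40379
Delta = -16 * (40379) = -646064
Delta mod 37 = 30

Delta = 30 (mod 37)


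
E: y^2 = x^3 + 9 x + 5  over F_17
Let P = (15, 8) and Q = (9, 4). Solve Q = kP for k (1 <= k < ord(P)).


Enumerate multiples of P until we hit Q = (9, 4):
  1P = (15, 8)
  2P = (3, 12)
  3P = (1, 10)
  4P = (9, 13)
  5P = (14, 11)
  6P = (14, 6)
  7P = (9, 4)
Match found at i = 7.

k = 7


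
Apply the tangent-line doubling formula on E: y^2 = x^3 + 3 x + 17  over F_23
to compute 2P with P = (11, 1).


Doubling: s = (3 x1^2 + a) / (2 y1)
s = (3*11^2 + 3) / (2*1) mod 23 = 22
x3 = s^2 - 2 x1 mod 23 = 22^2 - 2*11 = 2
y3 = s (x1 - x3) - y1 mod 23 = 22 * (11 - 2) - 1 = 13

2P = (2, 13)


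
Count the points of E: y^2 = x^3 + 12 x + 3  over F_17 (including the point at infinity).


For each x in F_17, count y with y^2 = x^3 + 12 x + 3 mod 17:
  x = 1: RHS = 16, y in [4, 13]  -> 2 point(s)
  x = 2: RHS = 1, y in [1, 16]  -> 2 point(s)
  x = 3: RHS = 15, y in [7, 10]  -> 2 point(s)
  x = 4: RHS = 13, y in [8, 9]  -> 2 point(s)
  x = 5: RHS = 1, y in [1, 16]  -> 2 point(s)
  x = 6: RHS = 2, y in [6, 11]  -> 2 point(s)
  x = 8: RHS = 16, y in [4, 13]  -> 2 point(s)
  x = 10: RHS = 1, y in [1, 16]  -> 2 point(s)
  x = 11: RHS = 4, y in [2, 15]  -> 2 point(s)
  x = 14: RHS = 8, y in [5, 12]  -> 2 point(s)
Affine points: 20. Add the point at infinity: total = 21.

#E(F_17) = 21


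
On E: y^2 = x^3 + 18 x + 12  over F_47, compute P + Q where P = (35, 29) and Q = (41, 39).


P != Q, so use the chord formula.
s = (y2 - y1) / (x2 - x1) = (10) / (6) mod 47 = 33
x3 = s^2 - x1 - x2 mod 47 = 33^2 - 35 - 41 = 26
y3 = s (x1 - x3) - y1 mod 47 = 33 * (35 - 26) - 29 = 33

P + Q = (26, 33)


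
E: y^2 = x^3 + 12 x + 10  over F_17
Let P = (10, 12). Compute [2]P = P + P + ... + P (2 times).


k = 2 = 10_2 (binary, LSB first: 01)
Double-and-add from P = (10, 12):
  bit 0 = 0: acc unchanged = O
  bit 1 = 1: acc = O + (13, 0) = (13, 0)

2P = (13, 0)


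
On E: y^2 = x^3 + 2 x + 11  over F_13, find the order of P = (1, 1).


Compute successive multiples of P until we hit O:
  1P = (1, 1)
  2P = (1, 12)
  3P = O

ord(P) = 3


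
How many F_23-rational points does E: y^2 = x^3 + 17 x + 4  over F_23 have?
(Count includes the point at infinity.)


For each x in F_23, count y with y^2 = x^3 + 17 x + 4 mod 23:
  x = 0: RHS = 4, y in [2, 21]  -> 2 point(s)
  x = 2: RHS = 0, y in [0]  -> 1 point(s)
  x = 3: RHS = 13, y in [6, 17]  -> 2 point(s)
  x = 6: RHS = 0, y in [0]  -> 1 point(s)
  x = 7: RHS = 6, y in [11, 12]  -> 2 point(s)
  x = 8: RHS = 8, y in [10, 13]  -> 2 point(s)
  x = 9: RHS = 12, y in [9, 14]  -> 2 point(s)
  x = 10: RHS = 1, y in [1, 22]  -> 2 point(s)
  x = 11: RHS = 4, y in [2, 21]  -> 2 point(s)
  x = 12: RHS = 4, y in [2, 21]  -> 2 point(s)
  x = 15: RHS = 0, y in [0]  -> 1 point(s)
  x = 16: RHS = 2, y in [5, 18]  -> 2 point(s)
  x = 17: RHS = 8, y in [10, 13]  -> 2 point(s)
  x = 18: RHS = 1, y in [1, 22]  -> 2 point(s)
  x = 20: RHS = 18, y in [8, 15]  -> 2 point(s)
  x = 21: RHS = 8, y in [10, 13]  -> 2 point(s)
  x = 22: RHS = 9, y in [3, 20]  -> 2 point(s)
Affine points: 31. Add the point at infinity: total = 32.

#E(F_23) = 32
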